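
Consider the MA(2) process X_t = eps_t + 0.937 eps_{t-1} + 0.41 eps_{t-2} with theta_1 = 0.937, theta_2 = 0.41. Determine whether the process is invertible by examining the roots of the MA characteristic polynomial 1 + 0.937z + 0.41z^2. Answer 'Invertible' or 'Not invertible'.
\text{Invertible}

The MA(q) characteristic polynomial is P(z) = 1 + 0.937z + 0.41z^2.
Invertibility requires all roots to lie outside the unit circle, i.e. |z| > 1 for every root.
Set 1 + (0.937) z + (0.41) z^2 = 0, i.e. a z^2 + b z + c = 0 with a = 0.41, b = 0.937, c = 1.
Discriminant D = b^2 - 4ac = (0.937)^2 - 4*(0.41)*1 = 0.877969 - (1.64) = -0.762031.
D < 0, so the roots are the complex-conjugate pair z = (-b +/- i sqrt(-D)) / (2a) = -1.1427 +/- 1.0646i.
For a conjugate pair |z|^2 = z * conj(z) = (product of roots) = c/a = 1/(0.41) = 2.439024, so |z| = sqrt(2.439024) = 1.5617 for both roots.
Moduli of all roots: 1.5617, 1.5617.
All moduli strictly greater than 1? Yes.
Verdict: Invertible.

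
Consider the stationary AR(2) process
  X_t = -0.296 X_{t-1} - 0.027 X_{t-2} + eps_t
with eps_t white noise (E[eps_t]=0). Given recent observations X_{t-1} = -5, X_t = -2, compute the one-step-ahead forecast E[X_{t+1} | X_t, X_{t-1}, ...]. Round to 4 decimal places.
E[X_{t+1} \mid \mathcal F_t] = 0.7270

For an AR(p) model X_t = c + sum_i phi_i X_{t-i} + eps_t, the
one-step-ahead conditional mean is
  E[X_{t+1} | X_t, ...] = c + sum_i phi_i X_{t+1-i}.
Substitute known values:
  E[X_{t+1} | ...] = (-0.296) * (-2) + (-0.027) * (-5)
                   = 0.7270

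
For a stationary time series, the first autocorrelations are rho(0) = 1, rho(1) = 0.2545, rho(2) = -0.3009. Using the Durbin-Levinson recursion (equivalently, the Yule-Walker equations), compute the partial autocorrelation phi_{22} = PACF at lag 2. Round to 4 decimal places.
\phi_{22} = -0.3910

The PACF at lag k is phi_{kk}, the last component of the solution
to the Yule-Walker system G_k phi = r_k where
  (G_k)_{ij} = rho(|i - j|), (r_k)_i = rho(i), i,j = 1..k.
Equivalently, Durbin-Levinson gives phi_{kk} iteratively:
  phi_{11} = rho(1)
  phi_{kk} = [rho(k) - sum_{j=1..k-1} phi_{k-1,j} rho(k-j)]
            / [1 - sum_{j=1..k-1} phi_{k-1,j} rho(j)],
  phi_{k,j} = phi_{k-1,j} - phi_{kk} phi_{k-1,k-j},  j = 1..k-1.
Step k = 1:
  phi_11 = rho(1) = 0.2545.
Step k = 2:
  phi_22 = [rho(2) - phi_11 rho(1)] / [1 - phi_11 rho(1)] = [-0.3009 - (0.2545)(0.2545)] / [1 - (0.2545)(0.2545)]
         = -0.36567025 / 0.93522975 = -0.391.
Therefore phi_{22} = -0.3910.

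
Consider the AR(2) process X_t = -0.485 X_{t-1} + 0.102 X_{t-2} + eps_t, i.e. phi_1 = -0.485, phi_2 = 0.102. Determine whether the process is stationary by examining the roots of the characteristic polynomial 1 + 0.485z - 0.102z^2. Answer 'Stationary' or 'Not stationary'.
\text{Stationary}

The AR(p) characteristic polynomial is P(z) = 1 + 0.485z - 0.102z^2.
Stationarity requires all roots to lie outside the unit circle, i.e. |z| > 1 for every root.
Set 1 + (0.485) z + (-0.102) z^2 = 0, i.e. a z^2 + b z + c = 0 with a = -0.102, b = 0.485, c = 1.
Discriminant D = b^2 - 4ac = (0.485)^2 - 4*(-0.102)*1 = 0.235225 - (-0.408) = 0.643225.
D >= 0, so the roots are real: z = (-b +/- sqrt(D)) / (2a) = (-0.485 +/- 0.802013) / (-0.204).
  z_1 = (-0.485 + 0.802013) / (-0.204) = -1.554,   |z_1| = 1.554.
  z_2 = (-0.485 - 0.802013) / (-0.204) = 6.3089,   |z_2| = 6.3089.
Moduli of all roots: 1.5540, 6.3089.
All moduli strictly greater than 1? Yes.
Verdict: Stationary.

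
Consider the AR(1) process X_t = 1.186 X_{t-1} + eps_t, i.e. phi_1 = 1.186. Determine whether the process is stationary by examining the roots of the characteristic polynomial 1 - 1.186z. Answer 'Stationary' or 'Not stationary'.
\text{Not stationary}

The AR(p) characteristic polynomial is P(z) = 1 - 1.186z.
Stationarity requires all roots to lie outside the unit circle, i.e. |z| > 1 for every root.
This is linear in z: 1 + (-1.186) z = 0  =>  z = -1/(-1.186) = 0.84317,  |z| = 0.84317.
Moduli of all roots: 0.8432.
All moduli strictly greater than 1? No.
Verdict: Not stationary.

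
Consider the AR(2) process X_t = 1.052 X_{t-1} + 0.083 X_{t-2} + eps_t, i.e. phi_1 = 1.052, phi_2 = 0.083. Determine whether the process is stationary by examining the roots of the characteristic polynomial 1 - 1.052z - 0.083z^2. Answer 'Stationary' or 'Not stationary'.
\text{Not stationary}

The AR(p) characteristic polynomial is P(z) = 1 - 1.052z - 0.083z^2.
Stationarity requires all roots to lie outside the unit circle, i.e. |z| > 1 for every root.
Set 1 + (-1.052) z + (-0.083) z^2 = 0, i.e. a z^2 + b z + c = 0 with a = -0.083, b = -1.052, c = 1.
Discriminant D = b^2 - 4ac = (-1.052)^2 - 4*(-0.083)*1 = 1.106704 - (-0.332) = 1.438704.
D >= 0, so the roots are real: z = (-b +/- sqrt(D)) / (2a) = (1.052 +/- 1.19946) / (-0.166).
  z_1 = (1.052 + 1.19946) / (-0.166) = -13.563,   |z_1| = 13.563.
  z_2 = (1.052 - 1.19946) / (-0.166) = 0.8883,   |z_2| = 0.8883.
Moduli of all roots: 13.5630, 0.8883.
All moduli strictly greater than 1? No.
Verdict: Not stationary.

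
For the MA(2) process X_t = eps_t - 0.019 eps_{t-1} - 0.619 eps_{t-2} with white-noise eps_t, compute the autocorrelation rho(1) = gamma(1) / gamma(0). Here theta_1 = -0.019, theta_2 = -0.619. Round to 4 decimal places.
\rho(1) = -0.0052

For an MA(q) process with theta_0 = 1, the autocovariance is
  gamma(k) = sigma^2 * sum_{i=0..q-k} theta_i * theta_{i+k},
and rho(k) = gamma(k) / gamma(0). Sigma^2 cancels.
  numerator   = (1)*(-0.019) + (-0.019)*(-0.619) = -0.007239.
  denominator = (1)^2 + (-0.019)^2 + (-0.619)^2 = 1.383522.
  rho(1) = -0.007239 / 1.383522 = -0.0052.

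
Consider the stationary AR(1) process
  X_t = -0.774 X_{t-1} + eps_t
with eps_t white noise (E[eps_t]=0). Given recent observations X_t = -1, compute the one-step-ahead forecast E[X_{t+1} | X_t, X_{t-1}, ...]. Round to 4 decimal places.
E[X_{t+1} \mid \mathcal F_t] = 0.7740

For an AR(p) model X_t = c + sum_i phi_i X_{t-i} + eps_t, the
one-step-ahead conditional mean is
  E[X_{t+1} | X_t, ...] = c + sum_i phi_i X_{t+1-i}.
Substitute known values:
  E[X_{t+1} | ...] = (-0.774) * (-1)
                   = 0.7740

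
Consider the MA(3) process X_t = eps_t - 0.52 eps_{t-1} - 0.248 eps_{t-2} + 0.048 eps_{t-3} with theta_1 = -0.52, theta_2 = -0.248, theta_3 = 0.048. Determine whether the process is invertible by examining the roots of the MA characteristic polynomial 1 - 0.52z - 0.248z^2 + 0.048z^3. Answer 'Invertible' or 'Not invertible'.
\text{Invertible}

The MA(q) characteristic polynomial is P(z) = 1 - 0.52z - 0.248z^2 + 0.048z^3.
Invertibility requires all roots to lie outside the unit circle, i.e. |z| > 1 for every root.
Degree 3: look for a simple real root z0 first, then factor out (1 - z/z0) and solve the remaining quadratic.
Testing z0 = -2.5: P(-2.5) = 1 + (-0.52)(-2.5) + (-0.248)(-2.5)^2 + (0.048)(-2.5)^3
  = 1 + (1.3) + (-1.55) + (-0.75) = 0.  So z_0 = -2.5 is a root, |z_0| = 2.5.
Divide out the factor (1 + 0.4 z) = (1 - z/z0) (since 1/z0 = -0.4):
  P(z) = (1 + 0.4 z)(1 + (-0.92) z + (0.12) z^2)
  [check: z-coef -0.92 - (-0.4) = -0.52; z^2-coef 0.12 - (-0.4)(-0.92) = -0.248; z^3-coef -(-0.4)(0.12) = 0.048.]
Remaining roots from the quadratic factor 1 + (-0.92) z + (0.12) z^2:
  Set 1 + (-0.92) z + (0.12) z^2 = 0, i.e. a z^2 + b z + c = 0 with a = 0.12, b = -0.92, c = 1.
  Discriminant D = b^2 - 4ac = (-0.92)^2 - 4*(0.12)*1 = 0.8464 - (0.48) = 0.3664.
  D >= 0, so the roots are real: z = (-b +/- sqrt(D)) / (2a) = (0.92 +/- 0.60531) / (0.24).
    z_1 = (0.92 + 0.60531) / (0.24) = 6.3555,   |z_1| = 6.3555.
    z_2 = (0.92 - 0.60531) / (0.24) = 1.3112,   |z_2| = 1.3112.
Moduli of all roots: 2.5000, 6.3555, 1.3112.
All moduli strictly greater than 1? Yes.
Verdict: Invertible.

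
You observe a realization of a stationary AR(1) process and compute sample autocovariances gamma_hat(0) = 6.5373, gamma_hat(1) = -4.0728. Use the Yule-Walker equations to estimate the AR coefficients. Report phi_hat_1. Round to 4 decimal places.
\hat\phi_{1} = -0.6230

The Yule-Walker equations for an AR(p) process read, in matrix form,
  Gamma_p phi = r_p,   with   (Gamma_p)_{ij} = gamma(|i - j|),
                       (r_p)_i = gamma(i),   i,j = 1..p.
Substitute the sample gammas (Toeplitz matrix and right-hand side of size 1):
  Gamma_p = [[6.5373]]
  r_p     = [-4.0728]
With p = 1 this is the single equation gamma(0) phi_1 = gamma(1):
  phi_hat_1 = gamma(1) / gamma(0) = -4.0728 / 6.5373 = -0.6230.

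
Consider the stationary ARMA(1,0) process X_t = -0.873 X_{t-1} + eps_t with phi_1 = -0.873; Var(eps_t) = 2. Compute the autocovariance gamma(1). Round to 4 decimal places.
\gamma(1) = -7.3401

Multiply the model equation by X_{t-k} and take expectations. With theta_0 = psi_0 = 1 and psi_j the MA(infinity) weights, this gives
  gamma(k) - sum_i phi_i gamma(k-i) = c_k,
  c_k = sigma^2 * sum_{j=k..q} theta_j psi_{j-k}   (c_k = 0 for k > q),
using gamma(-m) = gamma(m).
Pure AR (q = 0): c_0 = sigma^2 = 2, c_k = 0 for k >= 1.
Equations for k = 0 and k = 1 (AR order 1):
  gamma(0) = phi_1 gamma(1) + c_0
  gamma(1) = phi_1 gamma(0) + c_1
Substituting the second into the first: gamma(0) (1 - phi_1^2) = c_0 + phi_1 c_1, so
  gamma(0) = c_0 / (1 - phi_1^2) = 2 / (1 - (-0.873)^2) = 2 / 0.237871 = 8.407919.
  gamma(1) = phi_1 gamma(0) = (-0.873)(8.407919) = -7.340113.
Therefore gamma(1) = -7.3401 (to 4 decimal places).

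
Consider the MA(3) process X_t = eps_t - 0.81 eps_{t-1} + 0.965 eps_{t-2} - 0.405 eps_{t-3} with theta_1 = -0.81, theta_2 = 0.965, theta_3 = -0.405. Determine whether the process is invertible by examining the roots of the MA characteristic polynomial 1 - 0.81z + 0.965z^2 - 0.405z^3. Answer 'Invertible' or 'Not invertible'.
\text{Invertible}

The MA(q) characteristic polynomial is P(z) = 1 - 0.81z + 0.965z^2 - 0.405z^3.
Invertibility requires all roots to lie outside the unit circle, i.e. |z| > 1 for every root.
Degree 3: look for a simple real root z0 first, then factor out (1 - z/z0) and solve the remaining quadratic.
Testing z0 = 2: P(2) = 1 + (-0.81)(2) + (0.965)(2)^2 + (-0.405)(2)^3
  = 1 + (-1.62) + (3.86) + (-3.24) = 0.  So z_0 = 2 is a root, |z_0| = 2.
Divide out the factor (1 - 0.5 z) = (1 - z/z0) (since 1/z0 = 0.5):
  P(z) = (1 - 0.5 z)(1 + (-0.31) z + (0.81) z^2)
  [check: z-coef -0.31 - (0.5) = -0.81; z^2-coef 0.81 - (0.5)(-0.31) = 0.965; z^3-coef -(0.5)(0.81) = -0.405.]
Remaining roots from the quadratic factor 1 + (-0.31) z + (0.81) z^2:
  Set 1 + (-0.31) z + (0.81) z^2 = 0, i.e. a z^2 + b z + c = 0 with a = 0.81, b = -0.31, c = 1.
  Discriminant D = b^2 - 4ac = (-0.31)^2 - 4*(0.81)*1 = 0.0961 - (3.24) = -3.1439.
  D < 0, so the roots are the complex-conjugate pair z = (-b +/- i sqrt(-D)) / (2a) = 0.1914 +/- 1.0945i.
  For a conjugate pair |z|^2 = z * conj(z) = (product of roots) = c/a = 1/(0.81) = 1.234568, so |z| = sqrt(1.234568) = 1.1111 for both roots.
Moduli of all roots: 2.0000, 1.1111, 1.1111.
All moduli strictly greater than 1? Yes.
Verdict: Invertible.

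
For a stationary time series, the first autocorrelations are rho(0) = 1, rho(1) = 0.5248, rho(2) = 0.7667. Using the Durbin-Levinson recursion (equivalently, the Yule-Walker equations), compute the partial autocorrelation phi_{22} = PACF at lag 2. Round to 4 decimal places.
\phi_{22} = 0.6780

The PACF at lag k is phi_{kk}, the last component of the solution
to the Yule-Walker system G_k phi = r_k where
  (G_k)_{ij} = rho(|i - j|), (r_k)_i = rho(i), i,j = 1..k.
Equivalently, Durbin-Levinson gives phi_{kk} iteratively:
  phi_{11} = rho(1)
  phi_{kk} = [rho(k) - sum_{j=1..k-1} phi_{k-1,j} rho(k-j)]
            / [1 - sum_{j=1..k-1} phi_{k-1,j} rho(j)],
  phi_{k,j} = phi_{k-1,j} - phi_{kk} phi_{k-1,k-j},  j = 1..k-1.
Step k = 1:
  phi_11 = rho(1) = 0.5248.
Step k = 2:
  phi_22 = [rho(2) - phi_11 rho(1)] / [1 - phi_11 rho(1)] = [0.7667 - (0.5248)(0.5248)] / [1 - (0.5248)(0.5248)]
         = 0.49128496 / 0.72458496 = 0.678.
Therefore phi_{22} = 0.6780.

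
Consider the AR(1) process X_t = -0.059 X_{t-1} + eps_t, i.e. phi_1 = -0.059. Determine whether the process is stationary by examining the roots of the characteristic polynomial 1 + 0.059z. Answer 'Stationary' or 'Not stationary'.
\text{Stationary}

The AR(p) characteristic polynomial is P(z) = 1 + 0.059z.
Stationarity requires all roots to lie outside the unit circle, i.e. |z| > 1 for every root.
This is linear in z: 1 + (0.059) z = 0  =>  z = -1/(0.059) = -16.949153,  |z| = 16.949153.
Moduli of all roots: 16.9492.
All moduli strictly greater than 1? Yes.
Verdict: Stationary.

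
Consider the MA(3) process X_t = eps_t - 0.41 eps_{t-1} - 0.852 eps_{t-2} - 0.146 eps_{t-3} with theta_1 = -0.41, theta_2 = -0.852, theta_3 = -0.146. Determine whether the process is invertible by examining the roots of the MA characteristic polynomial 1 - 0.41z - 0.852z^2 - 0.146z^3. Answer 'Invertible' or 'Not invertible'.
\text{Not invertible}

The MA(q) characteristic polynomial is P(z) = 1 - 0.41z - 0.852z^2 - 0.146z^3.
Invertibility requires all roots to lie outside the unit circle, i.e. |z| > 1 for every root.
Degree 3: look for a simple real root z0 first, then factor out (1 - z/z0) and solve the remaining quadratic.
Testing z0 = -5: P(-5) = 1 + (-0.41)(-5) + (-0.852)(-5)^2 + (-0.146)(-5)^3
  = 1 + (2.05) + (-21.3) + (18.25) = 0.  So z_0 = -5 is a root, |z_0| = 5.
Divide out the factor (1 + 0.2 z) = (1 - z/z0) (since 1/z0 = -0.2):
  P(z) = (1 + 0.2 z)(1 + (-0.61) z + (-0.73) z^2)
  [check: z-coef -0.61 - (-0.2) = -0.41; z^2-coef -0.73 - (-0.2)(-0.61) = -0.852; z^3-coef -(-0.2)(-0.73) = -0.146.]
Remaining roots from the quadratic factor 1 + (-0.61) z + (-0.73) z^2:
  Set 1 + (-0.61) z + (-0.73) z^2 = 0, i.e. a z^2 + b z + c = 0 with a = -0.73, b = -0.61, c = 1.
  Discriminant D = b^2 - 4ac = (-0.61)^2 - 4*(-0.73)*1 = 0.3721 - (-2.92) = 3.2921.
  D >= 0, so the roots are real: z = (-b +/- sqrt(D)) / (2a) = (0.61 +/- 1.814415) / (-1.46).
    z_1 = (0.61 + 1.814415) / (-1.46) = -1.6606,   |z_1| = 1.6606.
    z_2 = (0.61 - 1.814415) / (-1.46) = 0.8249,   |z_2| = 0.8249.
Moduli of all roots: 5.0000, 1.6606, 0.8249.
All moduli strictly greater than 1? No.
Verdict: Not invertible.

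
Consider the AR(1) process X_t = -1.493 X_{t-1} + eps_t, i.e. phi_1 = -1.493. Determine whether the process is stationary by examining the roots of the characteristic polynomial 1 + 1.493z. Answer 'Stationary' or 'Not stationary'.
\text{Not stationary}

The AR(p) characteristic polynomial is P(z) = 1 + 1.493z.
Stationarity requires all roots to lie outside the unit circle, i.e. |z| > 1 for every root.
This is linear in z: 1 + (1.493) z = 0  =>  z = -1/(1.493) = -0.669792,  |z| = 0.669792.
Moduli of all roots: 0.6698.
All moduli strictly greater than 1? No.
Verdict: Not stationary.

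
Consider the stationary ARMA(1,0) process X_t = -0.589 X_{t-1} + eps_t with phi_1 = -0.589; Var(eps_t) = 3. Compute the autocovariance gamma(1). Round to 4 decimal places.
\gamma(1) = -2.7056

Multiply the model equation by X_{t-k} and take expectations. With theta_0 = psi_0 = 1 and psi_j the MA(infinity) weights, this gives
  gamma(k) - sum_i phi_i gamma(k-i) = c_k,
  c_k = sigma^2 * sum_{j=k..q} theta_j psi_{j-k}   (c_k = 0 for k > q),
using gamma(-m) = gamma(m).
Pure AR (q = 0): c_0 = sigma^2 = 3, c_k = 0 for k >= 1.
Equations for k = 0 and k = 1 (AR order 1):
  gamma(0) = phi_1 gamma(1) + c_0
  gamma(1) = phi_1 gamma(0) + c_1
Substituting the second into the first: gamma(0) (1 - phi_1^2) = c_0 + phi_1 c_1, so
  gamma(0) = c_0 / (1 - phi_1^2) = 3 / (1 - (-0.589)^2) = 3 / 0.653079 = 4.593625.
  gamma(1) = phi_1 gamma(0) = (-0.589)(4.593625) = -2.705645.
Therefore gamma(1) = -2.7056 (to 4 decimal places).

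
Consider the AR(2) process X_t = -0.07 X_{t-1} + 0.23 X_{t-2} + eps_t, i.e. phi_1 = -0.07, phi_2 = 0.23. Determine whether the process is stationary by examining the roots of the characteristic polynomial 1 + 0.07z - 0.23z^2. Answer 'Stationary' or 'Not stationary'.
\text{Stationary}

The AR(p) characteristic polynomial is P(z) = 1 + 0.07z - 0.23z^2.
Stationarity requires all roots to lie outside the unit circle, i.e. |z| > 1 for every root.
Set 1 + (0.07) z + (-0.23) z^2 = 0, i.e. a z^2 + b z + c = 0 with a = -0.23, b = 0.07, c = 1.
Discriminant D = b^2 - 4ac = (0.07)^2 - 4*(-0.23)*1 = 0.0049 - (-0.92) = 0.9249.
D >= 0, so the roots are real: z = (-b +/- sqrt(D)) / (2a) = (-0.07 +/- 0.961717) / (-0.46).
  z_1 = (-0.07 + 0.961717) / (-0.46) = -1.9385,   |z_1| = 1.9385.
  z_2 = (-0.07 - 0.961717) / (-0.46) = 2.2429,   |z_2| = 2.2429.
Moduli of all roots: 1.9385, 2.2429.
All moduli strictly greater than 1? Yes.
Verdict: Stationary.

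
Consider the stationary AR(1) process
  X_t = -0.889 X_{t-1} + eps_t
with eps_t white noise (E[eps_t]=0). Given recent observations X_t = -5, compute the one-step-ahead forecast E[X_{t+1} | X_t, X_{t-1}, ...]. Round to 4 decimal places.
E[X_{t+1} \mid \mathcal F_t] = 4.4450

For an AR(p) model X_t = c + sum_i phi_i X_{t-i} + eps_t, the
one-step-ahead conditional mean is
  E[X_{t+1} | X_t, ...] = c + sum_i phi_i X_{t+1-i}.
Substitute known values:
  E[X_{t+1} | ...] = (-0.889) * (-5)
                   = 4.4450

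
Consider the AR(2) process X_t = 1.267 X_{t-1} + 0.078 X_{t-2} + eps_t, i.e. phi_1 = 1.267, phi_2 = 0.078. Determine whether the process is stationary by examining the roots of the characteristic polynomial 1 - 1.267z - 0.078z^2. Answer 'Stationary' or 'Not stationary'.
\text{Not stationary}

The AR(p) characteristic polynomial is P(z) = 1 - 1.267z - 0.078z^2.
Stationarity requires all roots to lie outside the unit circle, i.e. |z| > 1 for every root.
Set 1 + (-1.267) z + (-0.078) z^2 = 0, i.e. a z^2 + b z + c = 0 with a = -0.078, b = -1.267, c = 1.
Discriminant D = b^2 - 4ac = (-1.267)^2 - 4*(-0.078)*1 = 1.605289 - (-0.312) = 1.917289.
D >= 0, so the roots are real: z = (-b +/- sqrt(D)) / (2a) = (1.267 +/- 1.384662) / (-0.156).
  z_1 = (1.267 + 1.384662) / (-0.156) = -16.9978,   |z_1| = 16.9978.
  z_2 = (1.267 - 1.384662) / (-0.156) = 0.7542,   |z_2| = 0.7542.
Moduli of all roots: 16.9978, 0.7542.
All moduli strictly greater than 1? No.
Verdict: Not stationary.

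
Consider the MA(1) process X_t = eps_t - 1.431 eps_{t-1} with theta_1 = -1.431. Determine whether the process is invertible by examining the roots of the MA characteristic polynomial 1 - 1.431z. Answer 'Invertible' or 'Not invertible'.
\text{Not invertible}

The MA(q) characteristic polynomial is P(z) = 1 - 1.431z.
Invertibility requires all roots to lie outside the unit circle, i.e. |z| > 1 for every root.
This is linear in z: 1 + (-1.431) z = 0  =>  z = -1/(-1.431) = 0.698812,  |z| = 0.698812.
Moduli of all roots: 0.6988.
All moduli strictly greater than 1? No.
Verdict: Not invertible.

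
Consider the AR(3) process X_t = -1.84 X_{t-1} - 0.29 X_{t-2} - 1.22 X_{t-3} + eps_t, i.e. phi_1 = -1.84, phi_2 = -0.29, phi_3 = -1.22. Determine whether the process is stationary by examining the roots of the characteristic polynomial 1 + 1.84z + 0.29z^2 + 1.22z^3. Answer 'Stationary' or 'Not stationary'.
\text{Not stationary}

The AR(p) characteristic polynomial is P(z) = 1 + 1.84z + 0.29z^2 + 1.22z^3.
Stationarity requires all roots to lie outside the unit circle, i.e. |z| > 1 for every root.
Degree 3: look for a simple real root z0 first, then factor out (1 - z/z0) and solve the remaining quadratic.
Testing z0 = -0.5: P(-0.5) = 1 + (1.84)(-0.5) + (0.29)(-0.5)^2 + (1.22)(-0.5)^3
  = 1 + (-0.92) + (0.0725) + (-0.1525) = 0.  So z_0 = -0.5 is a root, |z_0| = 0.5.
Divide out the factor (1 + 2 z) = (1 - z/z0) (since 1/z0 = -2):
  P(z) = (1 + 2 z)(1 + (-0.16) z + (0.61) z^2)
  [check: z-coef -0.16 - (-2) = 1.84; z^2-coef 0.61 - (-2)(-0.16) = 0.29; z^3-coef -(-2)(0.61) = 1.22.]
Remaining roots from the quadratic factor 1 + (-0.16) z + (0.61) z^2:
  Set 1 + (-0.16) z + (0.61) z^2 = 0, i.e. a z^2 + b z + c = 0 with a = 0.61, b = -0.16, c = 1.
  Discriminant D = b^2 - 4ac = (-0.16)^2 - 4*(0.61)*1 = 0.0256 - (2.44) = -2.4144.
  D < 0, so the roots are the complex-conjugate pair z = (-b +/- i sqrt(-D)) / (2a) = 0.1311 +/- 1.2736i.
  For a conjugate pair |z|^2 = z * conj(z) = (product of roots) = c/a = 1/(0.61) = 1.639344, so |z| = sqrt(1.639344) = 1.2804 for both roots.
Moduli of all roots: 0.5000, 1.2804, 1.2804.
All moduli strictly greater than 1? No.
Verdict: Not stationary.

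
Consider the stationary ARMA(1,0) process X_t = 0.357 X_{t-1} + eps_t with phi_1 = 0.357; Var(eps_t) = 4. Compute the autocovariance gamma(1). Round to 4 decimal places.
\gamma(1) = 1.6366

Multiply the model equation by X_{t-k} and take expectations. With theta_0 = psi_0 = 1 and psi_j the MA(infinity) weights, this gives
  gamma(k) - sum_i phi_i gamma(k-i) = c_k,
  c_k = sigma^2 * sum_{j=k..q} theta_j psi_{j-k}   (c_k = 0 for k > q),
using gamma(-m) = gamma(m).
Pure AR (q = 0): c_0 = sigma^2 = 4, c_k = 0 for k >= 1.
Equations for k = 0 and k = 1 (AR order 1):
  gamma(0) = phi_1 gamma(1) + c_0
  gamma(1) = phi_1 gamma(0) + c_1
Substituting the second into the first: gamma(0) (1 - phi_1^2) = c_0 + phi_1 c_1, so
  gamma(0) = c_0 / (1 - phi_1^2) = 4 / (1 - (0.357)^2) = 4 / 0.872551 = 4.584259.
  gamma(1) = phi_1 gamma(0) = (0.357)(4.584259) = 1.636581.
Therefore gamma(1) = 1.6366 (to 4 decimal places).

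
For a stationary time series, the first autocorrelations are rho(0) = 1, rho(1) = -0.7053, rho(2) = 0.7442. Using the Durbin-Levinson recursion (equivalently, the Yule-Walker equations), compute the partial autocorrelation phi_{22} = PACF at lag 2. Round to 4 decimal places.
\phi_{22} = 0.4910

The PACF at lag k is phi_{kk}, the last component of the solution
to the Yule-Walker system G_k phi = r_k where
  (G_k)_{ij} = rho(|i - j|), (r_k)_i = rho(i), i,j = 1..k.
Equivalently, Durbin-Levinson gives phi_{kk} iteratively:
  phi_{11} = rho(1)
  phi_{kk} = [rho(k) - sum_{j=1..k-1} phi_{k-1,j} rho(k-j)]
            / [1 - sum_{j=1..k-1} phi_{k-1,j} rho(j)],
  phi_{k,j} = phi_{k-1,j} - phi_{kk} phi_{k-1,k-j},  j = 1..k-1.
Step k = 1:
  phi_11 = rho(1) = -0.7053.
Step k = 2:
  phi_22 = [rho(2) - phi_11 rho(1)] / [1 - phi_11 rho(1)] = [0.7442 - (-0.7053)(-0.7053)] / [1 - (-0.7053)(-0.7053)]
         = 0.24675191 / 0.50255191 = 0.491.
Therefore phi_{22} = 0.4910.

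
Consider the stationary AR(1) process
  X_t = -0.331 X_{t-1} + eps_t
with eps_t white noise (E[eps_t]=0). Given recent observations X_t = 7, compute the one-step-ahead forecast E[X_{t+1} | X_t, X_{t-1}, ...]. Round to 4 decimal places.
E[X_{t+1} \mid \mathcal F_t] = -2.3170

For an AR(p) model X_t = c + sum_i phi_i X_{t-i} + eps_t, the
one-step-ahead conditional mean is
  E[X_{t+1} | X_t, ...] = c + sum_i phi_i X_{t+1-i}.
Substitute known values:
  E[X_{t+1} | ...] = (-0.331) * (7)
                   = -2.3170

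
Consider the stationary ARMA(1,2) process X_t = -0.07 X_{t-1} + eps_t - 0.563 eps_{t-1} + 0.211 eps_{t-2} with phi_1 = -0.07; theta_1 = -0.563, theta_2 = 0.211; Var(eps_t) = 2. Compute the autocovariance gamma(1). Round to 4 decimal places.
\gamma(1) = -1.5984

Multiply the model equation by X_{t-k} and take expectations. With theta_0 = psi_0 = 1 and psi_j the MA(infinity) weights, this gives
  gamma(k) - sum_i phi_i gamma(k-i) = c_k,
  c_k = sigma^2 * sum_{j=k..q} theta_j psi_{j-k}   (c_k = 0 for k > q),
using gamma(-m) = gamma(m).
psi-weights needed (psi_j = theta_j + sum_i phi_i psi_{j-i}):
  psi_1 = theta_1 + phi_1 = -0.563 + (-0.07) = -0.633
  psi_2 = theta_2 + phi_1 psi_1 = 0.211 + (-0.07)(-0.633) = 0.25531
Right-hand sides:
  c_0 = sigma^2 (1 + theta_1 psi_1 + theta_2 psi_2) = 2 * (1 + (-0.563)(-0.633) + (0.211)(0.25531)) = 2 * 1.410249 = 2.820499
  c_1 = sigma^2 (theta_1 + theta_2 psi_1) = 2 * (-0.563 + (0.211)(-0.633)) = -1.393126
  c_2 = sigma^2 theta_2 = 2 * (0.211) = 0.422
Equations for k = 0 and k = 1 (AR order 1):
  gamma(0) = phi_1 gamma(1) + c_0
  gamma(1) = phi_1 gamma(0) + c_1
Substituting the second into the first: gamma(0) (1 - phi_1^2) = c_0 + phi_1 c_1, so
  gamma(0) = (c_0 + phi_1 c_1) / (1 - phi_1^2) = (2.820499 + (-0.07)(-1.393126)) / (1 - (-0.07)^2) = 2.918018 / 0.9951 = 2.932386.
  gamma(1) = phi_1 gamma(0) + c_1 = (-0.07)(2.932386) + (-1.393126) = -1.598393.
Therefore gamma(1) = -1.5984 (to 4 decimal places).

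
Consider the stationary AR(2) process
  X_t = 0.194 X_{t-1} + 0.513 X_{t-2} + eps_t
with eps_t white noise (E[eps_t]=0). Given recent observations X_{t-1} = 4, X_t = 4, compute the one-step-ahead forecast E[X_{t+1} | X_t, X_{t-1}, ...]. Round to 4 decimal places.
E[X_{t+1} \mid \mathcal F_t] = 2.8280

For an AR(p) model X_t = c + sum_i phi_i X_{t-i} + eps_t, the
one-step-ahead conditional mean is
  E[X_{t+1} | X_t, ...] = c + sum_i phi_i X_{t+1-i}.
Substitute known values:
  E[X_{t+1} | ...] = (0.194) * (4) + (0.513) * (4)
                   = 2.8280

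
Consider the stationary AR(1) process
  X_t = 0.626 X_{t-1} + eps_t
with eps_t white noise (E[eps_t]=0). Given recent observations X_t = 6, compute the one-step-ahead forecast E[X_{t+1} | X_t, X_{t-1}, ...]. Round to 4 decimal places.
E[X_{t+1} \mid \mathcal F_t] = 3.7560

For an AR(p) model X_t = c + sum_i phi_i X_{t-i} + eps_t, the
one-step-ahead conditional mean is
  E[X_{t+1} | X_t, ...] = c + sum_i phi_i X_{t+1-i}.
Substitute known values:
  E[X_{t+1} | ...] = (0.626) * (6)
                   = 3.7560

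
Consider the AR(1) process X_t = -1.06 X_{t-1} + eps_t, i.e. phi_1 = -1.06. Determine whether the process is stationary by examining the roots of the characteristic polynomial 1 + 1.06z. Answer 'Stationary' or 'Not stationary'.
\text{Not stationary}

The AR(p) characteristic polynomial is P(z) = 1 + 1.06z.
Stationarity requires all roots to lie outside the unit circle, i.e. |z| > 1 for every root.
This is linear in z: 1 + (1.06) z = 0  =>  z = -1/(1.06) = -0.943396,  |z| = 0.943396.
Moduli of all roots: 0.9434.
All moduli strictly greater than 1? No.
Verdict: Not stationary.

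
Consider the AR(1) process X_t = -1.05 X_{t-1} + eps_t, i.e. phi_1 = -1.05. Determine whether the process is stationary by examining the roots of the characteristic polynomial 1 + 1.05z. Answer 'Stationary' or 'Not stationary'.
\text{Not stationary}

The AR(p) characteristic polynomial is P(z) = 1 + 1.05z.
Stationarity requires all roots to lie outside the unit circle, i.e. |z| > 1 for every root.
This is linear in z: 1 + (1.05) z = 0  =>  z = -1/(1.05) = -0.952381,  |z| = 0.952381.
Moduli of all roots: 0.9524.
All moduli strictly greater than 1? No.
Verdict: Not stationary.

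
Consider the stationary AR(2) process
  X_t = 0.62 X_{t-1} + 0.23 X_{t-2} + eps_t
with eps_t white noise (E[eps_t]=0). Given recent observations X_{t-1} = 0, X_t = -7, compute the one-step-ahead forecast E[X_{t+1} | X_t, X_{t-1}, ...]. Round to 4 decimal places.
E[X_{t+1} \mid \mathcal F_t] = -4.3400

For an AR(p) model X_t = c + sum_i phi_i X_{t-i} + eps_t, the
one-step-ahead conditional mean is
  E[X_{t+1} | X_t, ...] = c + sum_i phi_i X_{t+1-i}.
Substitute known values:
  E[X_{t+1} | ...] = (0.62) * (-7) + (0.23) * (0)
                   = -4.3400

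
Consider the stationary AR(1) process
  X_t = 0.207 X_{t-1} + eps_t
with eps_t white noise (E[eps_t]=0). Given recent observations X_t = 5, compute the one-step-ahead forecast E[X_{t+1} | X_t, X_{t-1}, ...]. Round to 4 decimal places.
E[X_{t+1} \mid \mathcal F_t] = 1.0350

For an AR(p) model X_t = c + sum_i phi_i X_{t-i} + eps_t, the
one-step-ahead conditional mean is
  E[X_{t+1} | X_t, ...] = c + sum_i phi_i X_{t+1-i}.
Substitute known values:
  E[X_{t+1} | ...] = (0.207) * (5)
                   = 1.0350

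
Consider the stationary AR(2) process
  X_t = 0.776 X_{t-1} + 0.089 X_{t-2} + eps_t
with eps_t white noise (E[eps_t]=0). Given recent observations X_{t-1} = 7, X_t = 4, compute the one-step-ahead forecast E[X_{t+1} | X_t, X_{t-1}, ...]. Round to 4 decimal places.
E[X_{t+1} \mid \mathcal F_t] = 3.7270

For an AR(p) model X_t = c + sum_i phi_i X_{t-i} + eps_t, the
one-step-ahead conditional mean is
  E[X_{t+1} | X_t, ...] = c + sum_i phi_i X_{t+1-i}.
Substitute known values:
  E[X_{t+1} | ...] = (0.776) * (4) + (0.089) * (7)
                   = 3.7270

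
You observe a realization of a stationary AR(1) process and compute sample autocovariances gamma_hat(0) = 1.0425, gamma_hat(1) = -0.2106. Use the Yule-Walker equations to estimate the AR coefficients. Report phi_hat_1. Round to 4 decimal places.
\hat\phi_{1} = -0.2020

The Yule-Walker equations for an AR(p) process read, in matrix form,
  Gamma_p phi = r_p,   with   (Gamma_p)_{ij} = gamma(|i - j|),
                       (r_p)_i = gamma(i),   i,j = 1..p.
Substitute the sample gammas (Toeplitz matrix and right-hand side of size 1):
  Gamma_p = [[1.0425]]
  r_p     = [-0.2106]
With p = 1 this is the single equation gamma(0) phi_1 = gamma(1):
  phi_hat_1 = gamma(1) / gamma(0) = -0.2106 / 1.0425 = -0.2020.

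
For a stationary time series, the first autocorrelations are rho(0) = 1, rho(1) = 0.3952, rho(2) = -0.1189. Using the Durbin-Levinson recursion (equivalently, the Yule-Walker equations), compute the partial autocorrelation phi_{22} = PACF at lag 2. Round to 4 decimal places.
\phi_{22} = -0.3260

The PACF at lag k is phi_{kk}, the last component of the solution
to the Yule-Walker system G_k phi = r_k where
  (G_k)_{ij} = rho(|i - j|), (r_k)_i = rho(i), i,j = 1..k.
Equivalently, Durbin-Levinson gives phi_{kk} iteratively:
  phi_{11} = rho(1)
  phi_{kk} = [rho(k) - sum_{j=1..k-1} phi_{k-1,j} rho(k-j)]
            / [1 - sum_{j=1..k-1} phi_{k-1,j} rho(j)],
  phi_{k,j} = phi_{k-1,j} - phi_{kk} phi_{k-1,k-j},  j = 1..k-1.
Step k = 1:
  phi_11 = rho(1) = 0.3952.
Step k = 2:
  phi_22 = [rho(2) - phi_11 rho(1)] / [1 - phi_11 rho(1)] = [-0.1189 - (0.3952)(0.3952)] / [1 - (0.3952)(0.3952)]
         = -0.27508304 / 0.84381696 = -0.326.
Therefore phi_{22} = -0.3260.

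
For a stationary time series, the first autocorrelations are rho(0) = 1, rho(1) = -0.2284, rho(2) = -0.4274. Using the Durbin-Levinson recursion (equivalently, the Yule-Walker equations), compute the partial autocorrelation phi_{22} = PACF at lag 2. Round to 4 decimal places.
\phi_{22} = -0.5060

The PACF at lag k is phi_{kk}, the last component of the solution
to the Yule-Walker system G_k phi = r_k where
  (G_k)_{ij} = rho(|i - j|), (r_k)_i = rho(i), i,j = 1..k.
Equivalently, Durbin-Levinson gives phi_{kk} iteratively:
  phi_{11} = rho(1)
  phi_{kk} = [rho(k) - sum_{j=1..k-1} phi_{k-1,j} rho(k-j)]
            / [1 - sum_{j=1..k-1} phi_{k-1,j} rho(j)],
  phi_{k,j} = phi_{k-1,j} - phi_{kk} phi_{k-1,k-j},  j = 1..k-1.
Step k = 1:
  phi_11 = rho(1) = -0.2284.
Step k = 2:
  phi_22 = [rho(2) - phi_11 rho(1)] / [1 - phi_11 rho(1)] = [-0.4274 - (-0.2284)(-0.2284)] / [1 - (-0.2284)(-0.2284)]
         = -0.47956656 / 0.94783344 = -0.506.
Therefore phi_{22} = -0.5060.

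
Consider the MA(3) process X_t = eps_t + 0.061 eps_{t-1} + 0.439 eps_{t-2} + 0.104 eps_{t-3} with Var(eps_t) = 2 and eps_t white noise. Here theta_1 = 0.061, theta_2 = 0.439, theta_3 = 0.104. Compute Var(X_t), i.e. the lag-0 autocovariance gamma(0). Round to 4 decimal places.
\gamma(0) = 2.4145

For an MA(q) process X_t = eps_t + sum_i theta_i eps_{t-i} with
Var(eps_t) = sigma^2, the variance is
  gamma(0) = sigma^2 * (1 + sum_i theta_i^2).
  sum_i theta_i^2 = (0.061)^2 + (0.439)^2 + (0.104)^2 = 0.003721 + 0.192721 + 0.010816 = 0.207258.
  gamma(0) = 2 * (1 + 0.207258) = 2 * 1.207258 = 2.414516, which rounds to 2.4145.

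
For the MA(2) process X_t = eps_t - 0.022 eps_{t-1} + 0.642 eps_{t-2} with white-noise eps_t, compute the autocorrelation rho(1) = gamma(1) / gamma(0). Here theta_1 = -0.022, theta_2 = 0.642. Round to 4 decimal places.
\rho(1) = -0.0256

For an MA(q) process with theta_0 = 1, the autocovariance is
  gamma(k) = sigma^2 * sum_{i=0..q-k} theta_i * theta_{i+k},
and rho(k) = gamma(k) / gamma(0). Sigma^2 cancels.
  numerator   = (1)*(-0.022) + (-0.022)*(0.642) = -0.036124.
  denominator = (1)^2 + (-0.022)^2 + (0.642)^2 = 1.412648.
  rho(1) = -0.036124 / 1.412648 = -0.0256.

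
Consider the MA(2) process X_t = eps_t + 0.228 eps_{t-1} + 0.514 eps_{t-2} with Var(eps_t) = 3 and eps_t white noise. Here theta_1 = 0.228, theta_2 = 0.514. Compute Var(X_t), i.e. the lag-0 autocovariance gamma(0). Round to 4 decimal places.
\gamma(0) = 3.9485

For an MA(q) process X_t = eps_t + sum_i theta_i eps_{t-i} with
Var(eps_t) = sigma^2, the variance is
  gamma(0) = sigma^2 * (1 + sum_i theta_i^2).
  sum_i theta_i^2 = (0.228)^2 + (0.514)^2 = 0.051984 + 0.264196 = 0.31618.
  gamma(0) = 3 * (1 + 0.31618) = 3 * 1.31618 = 3.94854, which rounds to 3.9485.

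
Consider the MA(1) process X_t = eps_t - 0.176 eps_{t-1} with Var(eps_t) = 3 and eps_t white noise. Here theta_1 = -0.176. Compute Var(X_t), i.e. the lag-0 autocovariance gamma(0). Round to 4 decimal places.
\gamma(0) = 3.0929

For an MA(q) process X_t = eps_t + sum_i theta_i eps_{t-i} with
Var(eps_t) = sigma^2, the variance is
  gamma(0) = sigma^2 * (1 + sum_i theta_i^2).
  sum_i theta_i^2 = (-0.176)^2 = 0.030976.
  gamma(0) = 3 * (1 + 0.030976) = 3 * 1.030976 = 3.092928, which rounds to 3.0929.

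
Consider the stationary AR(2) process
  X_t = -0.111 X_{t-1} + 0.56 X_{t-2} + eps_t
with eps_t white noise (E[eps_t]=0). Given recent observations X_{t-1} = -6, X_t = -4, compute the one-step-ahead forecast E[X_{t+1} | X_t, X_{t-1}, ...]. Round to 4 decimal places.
E[X_{t+1} \mid \mathcal F_t] = -2.9160

For an AR(p) model X_t = c + sum_i phi_i X_{t-i} + eps_t, the
one-step-ahead conditional mean is
  E[X_{t+1} | X_t, ...] = c + sum_i phi_i X_{t+1-i}.
Substitute known values:
  E[X_{t+1} | ...] = (-0.111) * (-4) + (0.56) * (-6)
                   = -2.9160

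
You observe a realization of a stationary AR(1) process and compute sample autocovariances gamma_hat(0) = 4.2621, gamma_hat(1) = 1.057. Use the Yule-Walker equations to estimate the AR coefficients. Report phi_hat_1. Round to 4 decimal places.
\hat\phi_{1} = 0.2480

The Yule-Walker equations for an AR(p) process read, in matrix form,
  Gamma_p phi = r_p,   with   (Gamma_p)_{ij} = gamma(|i - j|),
                       (r_p)_i = gamma(i),   i,j = 1..p.
Substitute the sample gammas (Toeplitz matrix and right-hand side of size 1):
  Gamma_p = [[4.2621]]
  r_p     = [1.057]
With p = 1 this is the single equation gamma(0) phi_1 = gamma(1):
  phi_hat_1 = gamma(1) / gamma(0) = 1.057 / 4.2621 = 0.2480.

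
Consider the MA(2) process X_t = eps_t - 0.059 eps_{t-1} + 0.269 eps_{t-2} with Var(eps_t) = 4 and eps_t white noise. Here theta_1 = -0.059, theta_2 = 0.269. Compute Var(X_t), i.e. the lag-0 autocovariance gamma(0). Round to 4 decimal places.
\gamma(0) = 4.3034

For an MA(q) process X_t = eps_t + sum_i theta_i eps_{t-i} with
Var(eps_t) = sigma^2, the variance is
  gamma(0) = sigma^2 * (1 + sum_i theta_i^2).
  sum_i theta_i^2 = (-0.059)^2 + (0.269)^2 = 0.003481 + 0.072361 = 0.075842.
  gamma(0) = 4 * (1 + 0.075842) = 4 * 1.075842 = 4.303368, which rounds to 4.3034.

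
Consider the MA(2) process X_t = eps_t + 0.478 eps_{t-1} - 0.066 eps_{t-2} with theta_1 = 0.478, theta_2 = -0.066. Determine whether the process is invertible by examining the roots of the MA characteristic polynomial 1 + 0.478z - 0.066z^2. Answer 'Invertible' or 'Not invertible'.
\text{Invertible}

The MA(q) characteristic polynomial is P(z) = 1 + 0.478z - 0.066z^2.
Invertibility requires all roots to lie outside the unit circle, i.e. |z| > 1 for every root.
Set 1 + (0.478) z + (-0.066) z^2 = 0, i.e. a z^2 + b z + c = 0 with a = -0.066, b = 0.478, c = 1.
Discriminant D = b^2 - 4ac = (0.478)^2 - 4*(-0.066)*1 = 0.228484 - (-0.264) = 0.492484.
D >= 0, so the roots are real: z = (-b +/- sqrt(D)) / (2a) = (-0.478 +/- 0.701772) / (-0.132).
  z_1 = (-0.478 + 0.701772) / (-0.132) = -1.6952,   |z_1| = 1.6952.
  z_2 = (-0.478 - 0.701772) / (-0.132) = 8.9377,   |z_2| = 8.9377.
Moduli of all roots: 1.6952, 8.9377.
All moduli strictly greater than 1? Yes.
Verdict: Invertible.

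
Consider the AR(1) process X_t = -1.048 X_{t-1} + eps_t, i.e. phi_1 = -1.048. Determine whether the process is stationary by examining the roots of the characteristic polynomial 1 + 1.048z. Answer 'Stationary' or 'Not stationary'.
\text{Not stationary}

The AR(p) characteristic polynomial is P(z) = 1 + 1.048z.
Stationarity requires all roots to lie outside the unit circle, i.e. |z| > 1 for every root.
This is linear in z: 1 + (1.048) z = 0  =>  z = -1/(1.048) = -0.954198,  |z| = 0.954198.
Moduli of all roots: 0.9542.
All moduli strictly greater than 1? No.
Verdict: Not stationary.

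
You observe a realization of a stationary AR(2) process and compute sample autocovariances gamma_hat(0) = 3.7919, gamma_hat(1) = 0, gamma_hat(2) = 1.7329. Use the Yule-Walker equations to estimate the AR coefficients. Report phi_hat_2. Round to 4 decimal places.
\hat\phi_{2} = 0.4570

The Yule-Walker equations for an AR(p) process read, in matrix form,
  Gamma_p phi = r_p,   with   (Gamma_p)_{ij} = gamma(|i - j|),
                       (r_p)_i = gamma(i),   i,j = 1..p.
Substitute the sample gammas (Toeplitz matrix and right-hand side of size 2):
  Gamma_p = [[3.7919, 0.0], [0.0, 3.7919]]
  r_p     = [0.0, 1.7329]
Written out:
  3.7919 phi_1 + 0 phi_2 = 0
  0 phi_1 + 3.7919 phi_2 = 1.7329
Solve by Cramer's rule:
  det = gamma(0)^2 - gamma(1)^2 = (3.7919)^2 - (0)^2 = 14.37850561 - 0 = 14.37850561
  phi_hat_1 = [gamma(1) gamma(0) - gamma(1) gamma(2)] / det = [(0)(3.7919) - (0)(1.7329)] / 14.37850561 = 0 / 14.37850561 = 0
  phi_hat_2 = [gamma(0) gamma(2) - gamma(1)^2] / det = [(3.7919)(1.7329) - (0)^2] / 14.37850561 = 6.57098351 / 14.37850561 = 0.457
So phi_hat = [0.0000, 0.4570].
Therefore phi_hat_2 = 0.4570.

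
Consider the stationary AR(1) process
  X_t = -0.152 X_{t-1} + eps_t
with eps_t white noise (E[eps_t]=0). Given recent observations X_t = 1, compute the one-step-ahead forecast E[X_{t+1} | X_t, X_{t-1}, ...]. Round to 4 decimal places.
E[X_{t+1} \mid \mathcal F_t] = -0.1520

For an AR(p) model X_t = c + sum_i phi_i X_{t-i} + eps_t, the
one-step-ahead conditional mean is
  E[X_{t+1} | X_t, ...] = c + sum_i phi_i X_{t+1-i}.
Substitute known values:
  E[X_{t+1} | ...] = (-0.152) * (1)
                   = -0.1520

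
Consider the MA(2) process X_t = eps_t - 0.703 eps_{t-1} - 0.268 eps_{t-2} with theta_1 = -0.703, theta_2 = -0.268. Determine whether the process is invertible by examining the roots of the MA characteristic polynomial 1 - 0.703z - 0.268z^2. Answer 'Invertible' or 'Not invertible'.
\text{Invertible}

The MA(q) characteristic polynomial is P(z) = 1 - 0.703z - 0.268z^2.
Invertibility requires all roots to lie outside the unit circle, i.e. |z| > 1 for every root.
Set 1 + (-0.703) z + (-0.268) z^2 = 0, i.e. a z^2 + b z + c = 0 with a = -0.268, b = -0.703, c = 1.
Discriminant D = b^2 - 4ac = (-0.703)^2 - 4*(-0.268)*1 = 0.494209 - (-1.072) = 1.566209.
D >= 0, so the roots are real: z = (-b +/- sqrt(D)) / (2a) = (0.703 +/- 1.251483) / (-0.536).
  z_1 = (0.703 + 1.251483) / (-0.536) = -3.6464,   |z_1| = 3.6464.
  z_2 = (0.703 - 1.251483) / (-0.536) = 1.0233,   |z_2| = 1.0233.
Moduli of all roots: 3.6464, 1.0233.
All moduli strictly greater than 1? Yes.
Verdict: Invertible.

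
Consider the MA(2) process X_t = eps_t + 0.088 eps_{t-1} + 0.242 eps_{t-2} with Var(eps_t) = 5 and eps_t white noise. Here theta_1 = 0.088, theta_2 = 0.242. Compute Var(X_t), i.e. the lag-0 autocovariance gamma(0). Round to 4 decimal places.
\gamma(0) = 5.3315

For an MA(q) process X_t = eps_t + sum_i theta_i eps_{t-i} with
Var(eps_t) = sigma^2, the variance is
  gamma(0) = sigma^2 * (1 + sum_i theta_i^2).
  sum_i theta_i^2 = (0.088)^2 + (0.242)^2 = 0.007744 + 0.058564 = 0.066308.
  gamma(0) = 5 * (1 + 0.066308) = 5 * 1.066308 = 5.33154, which rounds to 5.3315.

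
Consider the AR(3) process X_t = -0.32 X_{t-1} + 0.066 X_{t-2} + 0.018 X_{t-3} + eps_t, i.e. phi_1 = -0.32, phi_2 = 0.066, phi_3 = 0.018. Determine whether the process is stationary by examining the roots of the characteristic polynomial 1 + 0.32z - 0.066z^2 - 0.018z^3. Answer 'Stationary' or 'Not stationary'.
\text{Stationary}

The AR(p) characteristic polynomial is P(z) = 1 + 0.32z - 0.066z^2 - 0.018z^3.
Stationarity requires all roots to lie outside the unit circle, i.e. |z| > 1 for every root.
Degree 3: look for a simple real root z0 first, then factor out (1 - z/z0) and solve the remaining quadratic.
Testing z0 = -5: P(-5) = 1 + (0.32)(-5) + (-0.066)(-5)^2 + (-0.018)(-5)^3
  = 1 + (-1.6) + (-1.65) + (2.25) = 0.  So z_0 = -5 is a root, |z_0| = 5.
Divide out the factor (1 + 0.2 z) = (1 - z/z0) (since 1/z0 = -0.2):
  P(z) = (1 + 0.2 z)(1 + (0.12) z + (-0.09) z^2)
  [check: z-coef 0.12 - (-0.2) = 0.32; z^2-coef -0.09 - (-0.2)(0.12) = -0.066; z^3-coef -(-0.2)(-0.09) = -0.018.]
Remaining roots from the quadratic factor 1 + (0.12) z + (-0.09) z^2:
  Set 1 + (0.12) z + (-0.09) z^2 = 0, i.e. a z^2 + b z + c = 0 with a = -0.09, b = 0.12, c = 1.
  Discriminant D = b^2 - 4ac = (0.12)^2 - 4*(-0.09)*1 = 0.0144 - (-0.36) = 0.3744.
  D >= 0, so the roots are real: z = (-b +/- sqrt(D)) / (2a) = (-0.12 +/- 0.611882) / (-0.18).
    z_1 = (-0.12 + 0.611882) / (-0.18) = -2.7327,   |z_1| = 2.7327.
    z_2 = (-0.12 - 0.611882) / (-0.18) = 4.066,   |z_2| = 4.066.
Moduli of all roots: 5.0000, 2.7327, 4.0660.
All moduli strictly greater than 1? Yes.
Verdict: Stationary.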